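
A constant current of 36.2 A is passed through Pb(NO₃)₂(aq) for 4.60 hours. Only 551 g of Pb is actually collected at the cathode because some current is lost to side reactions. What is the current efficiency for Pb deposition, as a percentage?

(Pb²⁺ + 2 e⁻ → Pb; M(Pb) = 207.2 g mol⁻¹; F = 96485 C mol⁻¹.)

Q = I·t = 36.20 × 16560 = 599500 C; n(e⁻) = 599500/96485 = 6.213 mol.
Theoretical n(Pb) = n(e⁻)/2 = 3.107 mol, i.e. m_theo = 3.107 × 207.2 = 643.7 g.
Efficiency = m_actual / m_theo = 551 / 643.7 = 85.6 %.

85.6 %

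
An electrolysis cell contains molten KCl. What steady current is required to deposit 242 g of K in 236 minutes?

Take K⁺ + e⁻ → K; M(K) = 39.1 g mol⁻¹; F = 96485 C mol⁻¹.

n(K) = 242 / 39.1 = 6.189 mol.
n(e⁻) = 1 × 6.189 = 6.189 mol.
Q = n(e⁻)·F = 6.189 × 96485 = 597200 C.
I = Q/t = 597200 / 14160 s = 42.2 A.

42.2 A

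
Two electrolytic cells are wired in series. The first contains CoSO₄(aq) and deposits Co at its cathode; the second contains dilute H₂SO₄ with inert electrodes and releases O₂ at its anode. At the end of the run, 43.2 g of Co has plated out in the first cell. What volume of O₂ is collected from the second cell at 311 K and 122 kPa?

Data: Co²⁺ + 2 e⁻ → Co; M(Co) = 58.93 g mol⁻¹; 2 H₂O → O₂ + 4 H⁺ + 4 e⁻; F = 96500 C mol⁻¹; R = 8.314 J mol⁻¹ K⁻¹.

n(Co) = 43.2 / 58.93 = 0.7331 mol, so n(e⁻) = 2 × 0.7331 = 1.466 mol.
The cells are in series, so the same 1.466 mol of electrons passes through the second cell.
2 H₂O → O₂ + 4 H⁺ + 4 e⁻ — 4 mol e⁻ per mol O₂, so n(O₂) = 1.466/4 = 0.3665 mol.
V = nRT/P = (0.3665 × 8.314 × 311) / (122 × 10³) = 0.00777 m³ = 7.77 L.

7.77 L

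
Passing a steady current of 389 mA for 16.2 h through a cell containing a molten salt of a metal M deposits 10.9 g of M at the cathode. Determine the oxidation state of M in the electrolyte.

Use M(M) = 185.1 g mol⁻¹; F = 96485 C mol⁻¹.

Q = I·t = 0.3890 A × 58320 s = 22690 C, so n(e⁻) = 22690/96485 = 0.2351 mol.
n(M) deposited = 10.9 / 185.1 = 0.05889 mol.
Electrons per atom = n(e⁻)/n(M) = 0.2351 / 0.05889 = 3.99 ≈ 4, so the ion is M⁴⁺.

+4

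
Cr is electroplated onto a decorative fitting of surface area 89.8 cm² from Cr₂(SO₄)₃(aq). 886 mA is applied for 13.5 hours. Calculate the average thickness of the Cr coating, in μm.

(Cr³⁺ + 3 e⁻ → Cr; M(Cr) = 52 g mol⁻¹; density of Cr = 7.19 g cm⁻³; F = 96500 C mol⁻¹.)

120 μm

Q = I·t = 0.8860 × 48600 = 43060 C; n(e⁻) = 0.4462 mol.
n(Cr) = n(e⁻)/3 = 0.1487 mol, so m = 0.1487 × 52 = 7.734 g.
Volume = m/ρ = 7.734 / 7.19 = 1.076 cm³.
Thickness = V/A = 1.076 / 89.8 = 0.0120 cm = 120 μm.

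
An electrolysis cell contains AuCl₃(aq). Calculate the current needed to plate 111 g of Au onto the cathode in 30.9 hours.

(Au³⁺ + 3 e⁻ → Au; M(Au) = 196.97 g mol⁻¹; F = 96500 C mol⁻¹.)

n(Au) = 111 / 196.97 = 0.5635 mol.
n(e⁻) = 3 × 0.5635 = 1.691 mol.
Q = n(e⁻)·F = 1.691 × 96500 = 163100 C.
I = Q/t = 163100 / 111240 s = 1.47 A.

1.47 A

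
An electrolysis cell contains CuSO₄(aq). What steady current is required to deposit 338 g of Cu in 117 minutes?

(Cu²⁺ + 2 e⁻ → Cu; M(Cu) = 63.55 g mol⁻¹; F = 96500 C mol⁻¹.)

146 A

n(Cu) = 338 / 63.55 = 5.319 mol.
n(e⁻) = 2 × 5.319 = 10.64 mol.
Q = n(e⁻)·F = 10.64 × 96500 = 1026000 C.
I = Q/t = 1026000 / 7020.0 s = 146 A.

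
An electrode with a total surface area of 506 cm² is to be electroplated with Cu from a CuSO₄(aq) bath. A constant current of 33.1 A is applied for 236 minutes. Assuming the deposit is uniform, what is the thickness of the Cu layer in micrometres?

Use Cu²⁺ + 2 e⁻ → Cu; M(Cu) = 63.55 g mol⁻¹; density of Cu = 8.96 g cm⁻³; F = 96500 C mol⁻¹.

Q = I·t = 33.10 × 14160 = 468700 C; n(e⁻) = 4.857 mol.
n(Cu) = n(e⁻)/2 = 2.428 mol, so m = 2.428 × 63.55 = 154.3 g.
Volume = m/ρ = 154.3 / 8.96 = 17.22 cm³.
Thickness = V/A = 17.22 / 506 = 0.0340 cm = 340 μm.

340 μm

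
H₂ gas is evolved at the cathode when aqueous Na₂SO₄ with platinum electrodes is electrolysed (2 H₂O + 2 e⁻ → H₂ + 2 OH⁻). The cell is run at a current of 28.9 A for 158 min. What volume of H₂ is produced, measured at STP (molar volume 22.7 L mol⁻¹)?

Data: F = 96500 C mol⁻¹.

Q = I·t = 28.90 A × 9480.0 s = 274000 C.
n(e⁻) = Q/F = 274000 / 96500 = 2.839 mol.
2 electrons are transferred per H₂ molecule, so n(H₂) = 2.839 / 2 = 1.420 mol.
V = n × V_m = 1.420 × 22.7 = 32.2 L.

32.2 L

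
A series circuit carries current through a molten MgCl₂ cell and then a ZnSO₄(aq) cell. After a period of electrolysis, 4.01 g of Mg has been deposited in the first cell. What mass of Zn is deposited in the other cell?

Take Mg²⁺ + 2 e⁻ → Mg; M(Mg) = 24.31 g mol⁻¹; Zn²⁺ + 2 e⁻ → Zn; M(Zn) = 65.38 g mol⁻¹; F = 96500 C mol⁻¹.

10.8 g

n(Mg) = 4.01 / 24.31 = 0.1650 mol.
Since Mg²⁺ + 2 e⁻ → Mg, n(e⁻) passed = 2 × 0.1650 = 0.3299 mol.
Cells in series carry the same charge, so the same 0.3299 mol of electrons passes through cell 2.
Zn²⁺ + 2 e⁻ → Zn, so n(Zn) = 0.3299 / 2 = 0.1650 mol.
m(Zn) = 0.1650 × 65.38 = 10.8 g.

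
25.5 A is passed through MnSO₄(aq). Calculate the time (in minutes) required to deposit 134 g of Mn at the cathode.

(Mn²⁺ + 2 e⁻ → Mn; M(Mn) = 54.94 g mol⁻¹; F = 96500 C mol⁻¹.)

308 min

n(Mn) = m/M = 134 / 54.94 = 2.439 mol.
Each Mn atom requires 2 electrons, so n(e⁻) = 2 × 2.439 = 4.878 mol.
Q = n(e⁻)·F = 4.878 × 96500 = 470700 C.
t = Q/I = 470700 / 25.50 A = 18460 s = 308 min.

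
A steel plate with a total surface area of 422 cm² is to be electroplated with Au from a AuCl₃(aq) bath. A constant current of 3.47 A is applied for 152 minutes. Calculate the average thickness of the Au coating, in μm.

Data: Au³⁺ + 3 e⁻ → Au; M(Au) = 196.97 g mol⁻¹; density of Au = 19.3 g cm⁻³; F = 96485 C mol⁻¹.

26.4 μm

Q = I·t = 3.470 × 9120.0 = 31650 C; n(e⁻) = 0.3280 mol.
n(Au) = n(e⁻)/3 = 0.1093 mol, so m = 0.1093 × 196.97 = 21.53 g.
Volume = m/ρ = 21.53 / 19.3 = 1.116 cm³.
Thickness = V/A = 1.116 / 422 = 0.00264 cm = 26.4 μm.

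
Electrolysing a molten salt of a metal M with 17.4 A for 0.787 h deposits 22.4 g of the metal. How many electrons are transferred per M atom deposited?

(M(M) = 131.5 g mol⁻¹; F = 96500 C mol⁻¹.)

Q = I·t = 17.40 A × 2833.2 s = 49300 C, so n(e⁻) = 49300/96500 = 0.5109 mol.
n(M) deposited = 22.4 / 131.5 = 0.1703 mol.
Electrons per atom = n(e⁻)/n(M) = 0.5109 / 0.1703 = 3.00 ≈ 3, so the ion is M³⁺.

3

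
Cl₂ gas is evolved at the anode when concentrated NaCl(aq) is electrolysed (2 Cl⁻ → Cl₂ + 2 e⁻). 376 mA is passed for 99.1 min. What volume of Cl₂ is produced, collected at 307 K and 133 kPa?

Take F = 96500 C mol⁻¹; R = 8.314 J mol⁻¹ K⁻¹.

0.222 L

Q = I·t = 0.3760 A × 5946.0 s = 2236 C.
n(e⁻) = Q/F = 2236 / 96500 = 0.02317 mol.
2 electrons are transferred per Cl₂ molecule, so n(Cl₂) = 0.02317 / 2 = 0.01158 mol.
V = nRT/P = (0.01158 × 8.314 × 307) / (133 × 10³ Pa) = 2.22 × 10⁻⁴ m³ = 0.222 L.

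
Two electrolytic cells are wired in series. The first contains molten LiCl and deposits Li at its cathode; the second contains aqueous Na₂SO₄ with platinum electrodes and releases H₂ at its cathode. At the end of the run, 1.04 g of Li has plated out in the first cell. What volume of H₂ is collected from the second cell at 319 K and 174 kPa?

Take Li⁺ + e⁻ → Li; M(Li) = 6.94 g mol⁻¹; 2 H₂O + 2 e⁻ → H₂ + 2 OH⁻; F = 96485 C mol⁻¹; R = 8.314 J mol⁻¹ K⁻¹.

1.14 L

n(Li) = 1.04 / 6.94 = 0.1499 mol, so n(e⁻) = 1 × 0.1499 = 0.1499 mol.
The cells are in series, so the same 0.1499 mol of electrons passes through the second cell.
2 H₂O + 2 e⁻ → H₂ + 2 OH⁻ — 2 mol e⁻ per mol H₂, so n(H₂) = 0.1499/2 = 0.07493 mol.
V = nRT/P = (0.07493 × 8.314 × 319) / (174 × 10³) = 0.00114 m³ = 1.14 L.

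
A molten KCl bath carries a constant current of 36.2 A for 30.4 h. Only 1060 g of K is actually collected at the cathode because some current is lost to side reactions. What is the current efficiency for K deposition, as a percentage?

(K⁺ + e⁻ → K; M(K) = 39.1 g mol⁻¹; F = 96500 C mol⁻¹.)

Q = I·t = 36.20 × 109440 = 3962000 C; n(e⁻) = 3962000/96500 = 41.05 mol.
Theoretical n(K) = n(e⁻)/1 = 41.05 mol, i.e. m_theo = 41.05 × 39.1 = 1605 g.
Efficiency = m_actual / m_theo = 1060 / 1605 = 66.0 %.

66.0 %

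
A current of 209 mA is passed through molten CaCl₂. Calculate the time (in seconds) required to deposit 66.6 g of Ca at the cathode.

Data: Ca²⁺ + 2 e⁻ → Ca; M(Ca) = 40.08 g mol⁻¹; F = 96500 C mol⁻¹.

n(Ca) = m/M = 66.6 / 40.08 = 1.662 mol.
Each Ca atom requires 2 electrons, so n(e⁻) = 2 × 1.662 = 3.323 mol.
Q = n(e⁻)·F = 3.323 × 96500 = 320700 C.
t = Q/I = 320700 / 0.2090 A = 1534000 s.

1.53 × 10⁶ s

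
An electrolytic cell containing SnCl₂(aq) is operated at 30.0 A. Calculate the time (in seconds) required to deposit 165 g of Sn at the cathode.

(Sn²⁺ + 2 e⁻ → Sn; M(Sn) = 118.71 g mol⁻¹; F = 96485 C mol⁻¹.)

8940 s

n(Sn) = m/M = 165 / 118.71 = 1.390 mol.
Each Sn atom requires 2 electrons, so n(e⁻) = 2 × 1.390 = 2.780 mol.
Q = n(e⁻)·F = 2.780 × 96485 = 268200 C.
t = Q/I = 268200 / 30.00 A = 8941 s.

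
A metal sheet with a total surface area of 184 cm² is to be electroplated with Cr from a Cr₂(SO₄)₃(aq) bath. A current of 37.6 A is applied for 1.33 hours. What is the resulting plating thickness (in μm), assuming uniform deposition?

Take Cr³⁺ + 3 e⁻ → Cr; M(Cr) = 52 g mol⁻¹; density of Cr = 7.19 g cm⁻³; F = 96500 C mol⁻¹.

244 μm

Q = I·t = 37.60 × 4788.0 = 180000 C; n(e⁻) = 1.866 mol.
n(Cr) = n(e⁻)/3 = 0.6219 mol, so m = 0.6219 × 52 = 32.34 g.
Volume = m/ρ = 32.34 / 7.19 = 4.497 cm³.
Thickness = V/A = 4.497 / 184 = 0.0244 cm = 244 μm.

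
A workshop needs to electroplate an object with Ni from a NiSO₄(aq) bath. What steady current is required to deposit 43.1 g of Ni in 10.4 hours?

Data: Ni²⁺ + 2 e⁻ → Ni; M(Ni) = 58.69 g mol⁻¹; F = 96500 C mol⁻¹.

n(Ni) = 43.1 / 58.69 = 0.7344 mol.
n(e⁻) = 2 × 0.7344 = 1.469 mol.
Q = n(e⁻)·F = 1.469 × 96500 = 141700 C.
I = Q/t = 141700 / 37440 s = 3.79 A.

3.79 A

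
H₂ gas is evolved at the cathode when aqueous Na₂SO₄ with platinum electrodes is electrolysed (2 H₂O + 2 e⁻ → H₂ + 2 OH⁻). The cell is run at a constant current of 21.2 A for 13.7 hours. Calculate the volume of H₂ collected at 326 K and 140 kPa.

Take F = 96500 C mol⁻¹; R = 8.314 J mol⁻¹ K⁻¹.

105 L

Q = I·t = 21.20 A × 49320 s = 1046000 C.
n(e⁻) = Q/F = 1046000 / 96500 = 10.84 mol.
2 electrons are transferred per H₂ molecule, so n(H₂) = 10.84 / 2 = 5.418 mol.
V = nRT/P = (5.418 × 8.314 × 326) / (140 × 10³ Pa) = 0.105 m³ = 105 L.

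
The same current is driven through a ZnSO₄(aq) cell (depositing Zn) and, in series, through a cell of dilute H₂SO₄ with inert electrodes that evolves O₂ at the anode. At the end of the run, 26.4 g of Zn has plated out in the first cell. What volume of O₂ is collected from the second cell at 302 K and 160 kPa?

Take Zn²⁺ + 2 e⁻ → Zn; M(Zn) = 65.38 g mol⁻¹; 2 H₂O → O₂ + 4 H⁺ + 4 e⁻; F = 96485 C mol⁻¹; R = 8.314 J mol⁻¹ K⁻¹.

3.17 L

n(Zn) = 26.4 / 65.38 = 0.4038 mol, so n(e⁻) = 2 × 0.4038 = 0.8076 mol.
The cells are in series, so the same 0.8076 mol of electrons passes through the second cell.
2 H₂O → O₂ + 4 H⁺ + 4 e⁻ — 4 mol e⁻ per mol O₂, so n(O₂) = 0.8076/4 = 0.2019 mol.
V = nRT/P = (0.2019 × 8.314 × 302) / (160 × 10³) = 0.00317 m³ = 3.17 L.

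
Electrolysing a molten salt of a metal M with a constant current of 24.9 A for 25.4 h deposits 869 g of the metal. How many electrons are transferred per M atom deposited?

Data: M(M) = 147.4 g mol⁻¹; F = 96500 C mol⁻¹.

Q = I·t = 24.90 A × 91440 s = 2277000 C, so n(e⁻) = 2277000/96500 = 23.59 mol.
n(M) deposited = 869 / 147.4 = 5.896 mol.
Electrons per atom = n(e⁻)/n(M) = 23.59 / 5.896 = 4.00 ≈ 4, so the ion is M⁴⁺.

4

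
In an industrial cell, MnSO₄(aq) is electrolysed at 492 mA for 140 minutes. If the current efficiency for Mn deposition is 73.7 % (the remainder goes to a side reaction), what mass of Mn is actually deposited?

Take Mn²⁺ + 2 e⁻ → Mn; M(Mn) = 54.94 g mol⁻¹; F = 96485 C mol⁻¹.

Q = I·t = 0.4920 × 8400.0 = 4133 C.
n(e⁻) = 4133/96485 = 0.04283 mol; theoretically n(Mn) = 0.04283/2 = 0.02142 mol, m_theo = 1.177 g.
At 73.7 % efficiency, m_actual = 0.737 × 1.177 = 0.867 g.

0.867 g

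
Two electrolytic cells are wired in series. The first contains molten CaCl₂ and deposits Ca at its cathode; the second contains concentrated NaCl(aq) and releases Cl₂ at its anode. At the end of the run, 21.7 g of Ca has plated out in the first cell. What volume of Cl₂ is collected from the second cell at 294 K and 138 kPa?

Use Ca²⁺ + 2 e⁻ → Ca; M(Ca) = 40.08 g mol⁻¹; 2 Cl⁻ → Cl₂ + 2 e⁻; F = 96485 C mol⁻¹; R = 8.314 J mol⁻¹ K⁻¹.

9.59 L

n(Ca) = 21.7 / 40.08 = 0.5414 mol, so n(e⁻) = 2 × 0.5414 = 1.083 mol.
The cells are in series, so the same 1.083 mol of electrons passes through the second cell.
2 Cl⁻ → Cl₂ + 2 e⁻ — 2 mol e⁻ per mol Cl₂, so n(Cl₂) = 1.083/2 = 0.5414 mol.
V = nRT/P = (0.5414 × 8.314 × 294) / (138 × 10³) = 0.00959 m³ = 9.59 L.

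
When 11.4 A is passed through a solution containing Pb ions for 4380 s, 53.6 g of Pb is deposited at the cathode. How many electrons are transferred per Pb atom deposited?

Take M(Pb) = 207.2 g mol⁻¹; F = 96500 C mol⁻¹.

Q = I·t = 11.40 A × 4380.0 s = 49930 C, so n(e⁻) = 49930/96500 = 0.5174 mol.
n(Pb) deposited = 53.6 / 207.2 = 0.2587 mol.
Electrons per atom = n(e⁻)/n(Pb) = 0.5174 / 0.2587 = 2.00 ≈ 2, so the ion is Pb²⁺.

2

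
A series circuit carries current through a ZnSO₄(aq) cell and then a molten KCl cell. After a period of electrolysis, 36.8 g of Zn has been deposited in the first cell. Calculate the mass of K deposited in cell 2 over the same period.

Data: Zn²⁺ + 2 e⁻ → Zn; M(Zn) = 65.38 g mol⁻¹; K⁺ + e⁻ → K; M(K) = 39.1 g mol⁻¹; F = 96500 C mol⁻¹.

n(Zn) = 36.8 / 65.38 = 0.5629 mol.
Since Zn²⁺ + 2 e⁻ → Zn, n(e⁻) passed = 2 × 0.5629 = 1.126 mol.
Cells in series carry the same charge, so the same 1.126 mol of electrons passes through cell 2.
K⁺ + e⁻ → K, so n(K) = 1.126 / 1 = 1.126 mol.
m(K) = 1.126 × 39.1 = 44.0 g.

44.0 g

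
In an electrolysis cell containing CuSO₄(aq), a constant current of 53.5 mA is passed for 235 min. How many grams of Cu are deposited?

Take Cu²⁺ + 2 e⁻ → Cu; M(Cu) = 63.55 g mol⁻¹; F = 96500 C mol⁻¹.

Q = I·t = 0.05350 A × 14100 s = 754.4 C.
n(e⁻) = Q/F = 754.4 / 96500 = 0.007817 mol.
Cu²⁺ + 2 e⁻ → Cu, so n(Cu) = n(e⁻)/2 = 0.003909 mol.
m = n·M = 0.003909 × 63.55 = 0.248 g.

0.248 g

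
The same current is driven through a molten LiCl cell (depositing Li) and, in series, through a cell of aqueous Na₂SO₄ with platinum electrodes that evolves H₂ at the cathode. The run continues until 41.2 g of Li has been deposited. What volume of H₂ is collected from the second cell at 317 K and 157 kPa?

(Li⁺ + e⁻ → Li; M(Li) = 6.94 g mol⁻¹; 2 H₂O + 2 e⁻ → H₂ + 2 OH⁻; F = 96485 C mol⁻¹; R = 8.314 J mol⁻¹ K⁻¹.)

49.8 L

n(Li) = 41.2 / 6.94 = 5.937 mol, so n(e⁻) = 1 × 5.937 = 5.937 mol.
The cells are in series, so the same 5.937 mol of electrons passes through the second cell.
2 H₂O + 2 e⁻ → H₂ + 2 OH⁻ — 2 mol e⁻ per mol H₂, so n(H₂) = 5.937/2 = 2.968 mol.
V = nRT/P = (2.968 × 8.314 × 317) / (157 × 10³) = 0.0498 m³ = 49.8 L.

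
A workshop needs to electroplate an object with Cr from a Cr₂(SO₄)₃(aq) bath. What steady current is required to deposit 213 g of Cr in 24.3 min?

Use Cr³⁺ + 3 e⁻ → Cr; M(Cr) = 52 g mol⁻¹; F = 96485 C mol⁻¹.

813 A

n(Cr) = 213 / 52 = 4.096 mol.
n(e⁻) = 3 × 4.096 = 12.29 mol.
Q = n(e⁻)·F = 12.29 × 96485 = 1186000 C.
I = Q/t = 1186000 / 1458.0 s = 813 A.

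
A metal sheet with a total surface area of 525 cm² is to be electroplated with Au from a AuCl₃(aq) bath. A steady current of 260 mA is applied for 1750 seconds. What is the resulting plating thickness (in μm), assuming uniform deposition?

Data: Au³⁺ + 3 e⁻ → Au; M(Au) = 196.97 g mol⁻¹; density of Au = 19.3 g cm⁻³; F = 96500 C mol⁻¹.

Q = I·t = 0.2600 × 1750.0 = 455.0 C; n(e⁻) = 0.004715 mol.
n(Au) = n(e⁻)/3 = 0.001572 mol, so m = 0.001572 × 196.97 = 0.3096 g.
Volume = m/ρ = 0.3096 / 19.3 = 0.01604 cm³.
Thickness = V/A = 0.01604 / 525 = 3.06 × 10⁻⁵ cm = 0.306 μm.

0.306 μm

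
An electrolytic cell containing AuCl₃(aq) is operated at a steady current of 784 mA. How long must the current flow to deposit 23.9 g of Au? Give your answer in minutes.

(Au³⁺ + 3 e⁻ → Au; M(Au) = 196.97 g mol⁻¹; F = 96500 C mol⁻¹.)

747 min

n(Au) = m/M = 23.9 / 196.97 = 0.1213 mol.
Each Au atom requires 3 electrons, so n(e⁻) = 3 × 0.1213 = 0.3640 mol.
Q = n(e⁻)·F = 0.3640 × 96500 = 35130 C.
t = Q/I = 35130 / 0.7840 A = 44810 s = 747 min.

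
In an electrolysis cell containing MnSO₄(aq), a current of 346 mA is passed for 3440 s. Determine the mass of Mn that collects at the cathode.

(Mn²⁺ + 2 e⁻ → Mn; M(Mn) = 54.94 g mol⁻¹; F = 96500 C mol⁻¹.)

0.339 g

Q = I·t = 0.3460 A × 3440.0 s = 1190 C.
n(e⁻) = Q/F = 1190 / 96500 = 0.01233 mol.
Mn²⁺ + 2 e⁻ → Mn, so n(Mn) = n(e⁻)/2 = 0.006167 mol.
m = n·M = 0.006167 × 54.94 = 0.339 g.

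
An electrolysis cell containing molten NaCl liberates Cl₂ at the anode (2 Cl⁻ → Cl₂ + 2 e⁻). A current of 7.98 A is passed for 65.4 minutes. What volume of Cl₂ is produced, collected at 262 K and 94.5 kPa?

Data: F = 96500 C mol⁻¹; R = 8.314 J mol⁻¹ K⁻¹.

Q = I·t = 7.980 A × 3924.0 s = 31310 C.
n(e⁻) = Q/F = 31310 / 96500 = 0.3245 mol.
2 electrons are transferred per Cl₂ molecule, so n(Cl₂) = 0.3245 / 2 = 0.1622 mol.
V = nRT/P = (0.1622 × 8.314 × 262) / (94.5 × 10³ Pa) = 0.00374 m³ = 3.74 L.

3.74 L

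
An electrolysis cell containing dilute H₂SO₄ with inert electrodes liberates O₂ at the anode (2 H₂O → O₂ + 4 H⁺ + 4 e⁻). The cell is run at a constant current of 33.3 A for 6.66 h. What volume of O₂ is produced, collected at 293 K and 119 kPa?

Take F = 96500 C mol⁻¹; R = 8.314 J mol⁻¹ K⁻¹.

Q = I·t = 33.30 A × 23976 s = 798400 C.
n(e⁻) = Q/F = 798400 / 96500 = 8.274 mol.
4 electrons are transferred per O₂ molecule, so n(O₂) = 8.274 / 4 = 2.068 mol.
V = nRT/P = (2.068 × 8.314 × 293) / (119 × 10³ Pa) = 0.0423 m³ = 42.3 L.

42.3 L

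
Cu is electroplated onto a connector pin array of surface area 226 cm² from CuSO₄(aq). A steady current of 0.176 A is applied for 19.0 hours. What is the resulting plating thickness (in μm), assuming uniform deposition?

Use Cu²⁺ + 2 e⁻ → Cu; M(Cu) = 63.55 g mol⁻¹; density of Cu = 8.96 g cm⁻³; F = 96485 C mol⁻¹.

Q = I·t = 0.1760 × 68400 = 12040 C; n(e⁻) = 0.1248 mol.
n(Cu) = n(e⁻)/2 = 0.06238 mol, so m = 0.06238 × 63.55 = 3.965 g.
Volume = m/ρ = 3.965 / 8.96 = 0.4425 cm³.
Thickness = V/A = 0.4425 / 226 = 0.00196 cm = 19.6 μm.

19.6 μm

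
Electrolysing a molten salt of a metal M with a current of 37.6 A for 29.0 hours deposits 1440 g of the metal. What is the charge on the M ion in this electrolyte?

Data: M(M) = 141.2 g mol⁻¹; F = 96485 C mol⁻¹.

Q = I·t = 37.60 A × 104400 s = 3925000 C, so n(e⁻) = 3925000/96485 = 40.68 mol.
n(M) deposited = 1440 / 141.2 = 10.20 mol.
Electrons per atom = n(e⁻)/n(M) = 40.68 / 10.20 = 3.99 ≈ 4, so the ion is M⁴⁺.

+4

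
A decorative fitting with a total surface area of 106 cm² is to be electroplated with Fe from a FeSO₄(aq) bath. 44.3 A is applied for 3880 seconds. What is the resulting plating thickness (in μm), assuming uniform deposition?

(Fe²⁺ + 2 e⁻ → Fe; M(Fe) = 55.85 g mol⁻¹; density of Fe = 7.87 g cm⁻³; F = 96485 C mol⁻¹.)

596 μm

Q = I·t = 44.30 × 3880.0 = 171900 C; n(e⁻) = 1.781 mol.
n(Fe) = n(e⁻)/2 = 0.8907 mol, so m = 0.8907 × 55.85 = 49.75 g.
Volume = m/ρ = 49.75 / 7.87 = 6.321 cm³.
Thickness = V/A = 6.321 / 106 = 0.0596 cm = 596 μm.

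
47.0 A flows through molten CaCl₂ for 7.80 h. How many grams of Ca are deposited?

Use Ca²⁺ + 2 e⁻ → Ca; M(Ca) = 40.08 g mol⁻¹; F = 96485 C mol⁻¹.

Q = I·t = 47.00 A × 28080 s = 1320000 C.
n(e⁻) = Q/F = 1320000 / 96485 = 13.68 mol.
Ca²⁺ + 2 e⁻ → Ca, so n(Ca) = n(e⁻)/2 = 6.839 mol.
m = n·M = 6.839 × 40.08 = 274 g.

274 g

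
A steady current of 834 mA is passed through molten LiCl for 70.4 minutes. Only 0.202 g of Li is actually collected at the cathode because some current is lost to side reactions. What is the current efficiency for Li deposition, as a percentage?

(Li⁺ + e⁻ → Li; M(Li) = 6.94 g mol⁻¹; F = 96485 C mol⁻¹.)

79.7 %

Q = I·t = 0.8340 × 4224.0 = 3523 C; n(e⁻) = 3523/96485 = 0.03651 mol.
Theoretical n(Li) = n(e⁻)/1 = 0.03651 mol, i.e. m_theo = 0.03651 × 6.94 = 0.2534 g.
Efficiency = m_actual / m_theo = 0.202 / 0.2534 = 79.7 %.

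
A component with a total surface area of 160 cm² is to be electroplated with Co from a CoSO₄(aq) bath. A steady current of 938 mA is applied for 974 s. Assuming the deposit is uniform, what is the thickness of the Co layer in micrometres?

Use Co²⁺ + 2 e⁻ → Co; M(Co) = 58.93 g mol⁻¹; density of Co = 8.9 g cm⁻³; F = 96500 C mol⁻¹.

1.96 μm

Q = I·t = 0.9380 × 974.00 = 913.6 C; n(e⁻) = 0.009467 mol.
n(Co) = n(e⁻)/2 = 0.004734 mol, so m = 0.004734 × 58.93 = 0.2790 g.
Volume = m/ρ = 0.2790 / 8.9 = 0.03134 cm³.
Thickness = V/A = 0.03134 / 160 = 1.96 × 10⁻⁴ cm = 1.96 μm.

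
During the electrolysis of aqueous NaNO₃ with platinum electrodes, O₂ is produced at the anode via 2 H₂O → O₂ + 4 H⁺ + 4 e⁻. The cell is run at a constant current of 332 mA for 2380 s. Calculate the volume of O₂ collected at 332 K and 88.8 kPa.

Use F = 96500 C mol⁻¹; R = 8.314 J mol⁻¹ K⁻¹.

0.0636 L

Q = I·t = 0.3320 A × 2380.0 s = 790.2 C.
n(e⁻) = Q/F = 790.2 / 96500 = 0.008188 mol.
4 electrons are transferred per O₂ molecule, so n(O₂) = 0.008188 / 4 = 0.002047 mol.
V = nRT/P = (0.002047 × 8.314 × 332) / (88.8 × 10³ Pa) = 6.36 × 10⁻⁵ m³ = 0.0636 L.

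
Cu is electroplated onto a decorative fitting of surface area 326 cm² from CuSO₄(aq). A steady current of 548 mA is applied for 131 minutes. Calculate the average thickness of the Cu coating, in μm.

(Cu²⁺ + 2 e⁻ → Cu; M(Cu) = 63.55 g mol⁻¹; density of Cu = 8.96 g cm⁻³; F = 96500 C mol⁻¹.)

4.86 μm

Q = I·t = 0.5480 × 7860.0 = 4307 C; n(e⁻) = 0.04464 mol.
n(Cu) = n(e⁻)/2 = 0.02232 mol, so m = 0.02232 × 63.55 = 1.418 g.
Volume = m/ρ = 1.418 / 8.96 = 0.1583 cm³.
Thickness = V/A = 0.1583 / 326 = 4.86 × 10⁻⁴ cm = 4.86 μm.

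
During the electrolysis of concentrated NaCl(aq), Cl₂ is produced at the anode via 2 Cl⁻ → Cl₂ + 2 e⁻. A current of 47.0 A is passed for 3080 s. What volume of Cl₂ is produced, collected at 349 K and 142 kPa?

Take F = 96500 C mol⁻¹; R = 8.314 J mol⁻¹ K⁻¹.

Q = I·t = 47.00 A × 3080.0 s = 144800 C.
n(e⁻) = Q/F = 144800 / 96500 = 1.500 mol.
2 electrons are transferred per Cl₂ molecule, so n(Cl₂) = 1.500 / 2 = 0.7501 mol.
V = nRT/P = (0.7501 × 8.314 × 349) / (142 × 10³ Pa) = 0.0153 m³ = 15.3 L.

15.3 L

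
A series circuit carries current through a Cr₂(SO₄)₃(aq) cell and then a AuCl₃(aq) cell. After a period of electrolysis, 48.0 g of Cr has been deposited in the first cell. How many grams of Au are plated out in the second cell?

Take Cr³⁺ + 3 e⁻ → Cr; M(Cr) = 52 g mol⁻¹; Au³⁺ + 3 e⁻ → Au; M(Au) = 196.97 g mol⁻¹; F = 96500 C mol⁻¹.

n(Cr) = 48.0 / 52 = 0.9231 mol.
Since Cr³⁺ + 3 e⁻ → Cr, n(e⁻) passed = 3 × 0.9231 = 2.769 mol.
Cells in series carry the same charge, so the same 2.769 mol of electrons passes through cell 2.
Au³⁺ + 3 e⁻ → Au, so n(Au) = 2.769 / 3 = 0.9231 mol.
m(Au) = 0.9231 × 196.97 = 182 g.

182 g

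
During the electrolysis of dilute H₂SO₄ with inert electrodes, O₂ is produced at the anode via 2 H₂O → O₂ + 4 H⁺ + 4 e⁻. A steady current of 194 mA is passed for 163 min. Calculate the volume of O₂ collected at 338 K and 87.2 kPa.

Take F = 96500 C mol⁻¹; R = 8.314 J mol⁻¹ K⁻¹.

0.158 L

Q = I·t = 0.1940 A × 9780.0 s = 1897 C.
n(e⁻) = Q/F = 1897 / 96500 = 0.01966 mol.
4 electrons are transferred per O₂ molecule, so n(O₂) = 0.01966 / 4 = 0.004915 mol.
V = nRT/P = (0.004915 × 8.314 × 338) / (87.2 × 10³ Pa) = 1.58 × 10⁻⁴ m³ = 0.158 L.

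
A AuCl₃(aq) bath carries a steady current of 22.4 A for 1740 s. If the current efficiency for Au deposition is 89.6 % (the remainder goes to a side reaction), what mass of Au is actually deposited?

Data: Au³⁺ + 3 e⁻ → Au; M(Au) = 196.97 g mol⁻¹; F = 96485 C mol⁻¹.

Q = I·t = 22.40 × 1740.0 = 38980 C.
n(e⁻) = 38980/96485 = 0.4040 mol; theoretically n(Au) = 0.4040/3 = 0.1347 mol, m_theo = 26.52 g.
At 89.6 % efficiency, m_actual = 0.896 × 26.52 = 23.8 g.

23.8 g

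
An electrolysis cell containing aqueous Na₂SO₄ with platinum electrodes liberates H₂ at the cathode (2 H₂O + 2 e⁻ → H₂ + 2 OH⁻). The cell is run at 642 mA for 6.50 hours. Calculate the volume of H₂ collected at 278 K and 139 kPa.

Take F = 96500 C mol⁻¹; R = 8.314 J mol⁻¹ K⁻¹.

1.29 L

Q = I·t = 0.6420 A × 23400 s = 15020 C.
n(e⁻) = Q/F = 15020 / 96500 = 0.1557 mol.
2 electrons are transferred per H₂ molecule, so n(H₂) = 0.1557 / 2 = 0.07784 mol.
V = nRT/P = (0.07784 × 8.314 × 278) / (139 × 10³ Pa) = 0.00129 m³ = 1.29 L.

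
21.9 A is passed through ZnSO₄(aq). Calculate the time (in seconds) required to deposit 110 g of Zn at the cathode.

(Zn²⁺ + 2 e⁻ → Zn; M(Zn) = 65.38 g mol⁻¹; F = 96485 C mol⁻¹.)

n(Zn) = m/M = 110 / 65.38 = 1.682 mol.
Each Zn atom requires 2 electrons, so n(e⁻) = 2 × 1.682 = 3.365 mol.
Q = n(e⁻)·F = 3.365 × 96485 = 324700 C.
t = Q/I = 324700 / 21.90 A = 14820 s.

14800 s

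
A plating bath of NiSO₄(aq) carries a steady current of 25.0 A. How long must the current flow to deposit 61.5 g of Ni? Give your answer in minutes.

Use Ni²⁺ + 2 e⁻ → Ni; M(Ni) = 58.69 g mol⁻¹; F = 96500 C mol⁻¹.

135 min

n(Ni) = m/M = 61.5 / 58.69 = 1.048 mol.
Each Ni atom requires 2 electrons, so n(e⁻) = 2 × 1.048 = 2.096 mol.
Q = n(e⁻)·F = 2.096 × 96500 = 202200 C.
t = Q/I = 202200 / 25.00 A = 8090 s = 135 min.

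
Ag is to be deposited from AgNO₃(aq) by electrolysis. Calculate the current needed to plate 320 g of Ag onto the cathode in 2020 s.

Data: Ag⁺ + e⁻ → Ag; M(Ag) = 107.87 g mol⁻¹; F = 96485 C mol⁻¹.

n(Ag) = 320 / 107.87 = 2.967 mol.
n(e⁻) = 1 × 2.967 = 2.967 mol.
Q = n(e⁻)·F = 2.967 × 96485 = 286200 C.
I = Q/t = 286200 / 2020.0 s = 142 A.

142 A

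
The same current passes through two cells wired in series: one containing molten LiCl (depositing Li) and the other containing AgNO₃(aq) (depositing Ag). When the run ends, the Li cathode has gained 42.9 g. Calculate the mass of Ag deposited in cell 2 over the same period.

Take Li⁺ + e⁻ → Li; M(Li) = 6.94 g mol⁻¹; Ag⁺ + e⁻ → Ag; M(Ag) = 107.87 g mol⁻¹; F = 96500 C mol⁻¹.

n(Li) = 42.9 / 6.94 = 6.182 mol.
Since Li⁺ + e⁻ → Li, n(e⁻) passed = 1 × 6.182 = 6.182 mol.
Cells in series carry the same charge, so the same 6.182 mol of electrons passes through cell 2.
Ag⁺ + e⁻ → Ag, so n(Ag) = 6.182 / 1 = 6.182 mol.
m(Ag) = 6.182 × 107.87 = 667 g.

667 g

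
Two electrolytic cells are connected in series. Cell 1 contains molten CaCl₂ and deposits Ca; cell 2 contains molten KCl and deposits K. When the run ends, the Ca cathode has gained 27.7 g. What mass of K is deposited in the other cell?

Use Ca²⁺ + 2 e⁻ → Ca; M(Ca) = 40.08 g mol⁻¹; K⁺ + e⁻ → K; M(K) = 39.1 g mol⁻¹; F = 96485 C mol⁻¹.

54.0 g

n(Ca) = 27.7 / 40.08 = 0.6911 mol.
Since Ca²⁺ + 2 e⁻ → Ca, n(e⁻) passed = 2 × 0.6911 = 1.382 mol.
Cells in series carry the same charge, so the same 1.382 mol of electrons passes through cell 2.
K⁺ + e⁻ → K, so n(K) = 1.382 / 1 = 1.382 mol.
m(K) = 1.382 × 39.1 = 54.0 g.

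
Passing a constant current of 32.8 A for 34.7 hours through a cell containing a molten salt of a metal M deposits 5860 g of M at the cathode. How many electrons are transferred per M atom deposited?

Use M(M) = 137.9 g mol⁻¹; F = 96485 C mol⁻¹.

1

Q = I·t = 32.80 A × 124920 s = 4097000 C, so n(e⁻) = 4097000/96485 = 42.47 mol.
n(M) deposited = 5860 / 137.9 = 42.49 mol.
Electrons per atom = n(e⁻)/n(M) = 42.47 / 42.49 = 0.999 ≈ 1, so the ion is M⁺.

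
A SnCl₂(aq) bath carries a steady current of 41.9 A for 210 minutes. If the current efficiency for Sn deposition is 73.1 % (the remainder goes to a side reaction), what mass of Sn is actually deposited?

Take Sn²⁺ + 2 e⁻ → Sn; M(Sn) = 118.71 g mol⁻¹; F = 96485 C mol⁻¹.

Q = I·t = 41.90 × 12600 = 527900 C.
n(e⁻) = 527900/96485 = 5.472 mol; theoretically n(Sn) = 5.472/2 = 2.736 mol, m_theo = 324.8 g.
At 73.1 % efficiency, m_actual = 0.731 × 324.8 = 237 g.

237 g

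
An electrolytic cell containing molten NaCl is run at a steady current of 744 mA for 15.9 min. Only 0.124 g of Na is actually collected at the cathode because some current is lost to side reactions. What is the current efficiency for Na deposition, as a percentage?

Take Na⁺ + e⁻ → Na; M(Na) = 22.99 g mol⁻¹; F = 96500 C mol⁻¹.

Q = I·t = 0.7440 × 954.00 = 709.8 C; n(e⁻) = 709.8/96500 = 0.007355 mol.
Theoretical n(Na) = n(e⁻)/1 = 0.007355 mol, i.e. m_theo = 0.007355 × 22.99 = 0.1691 g.
Efficiency = m_actual / m_theo = 0.124 / 0.1691 = 73.3 %.

73.3 %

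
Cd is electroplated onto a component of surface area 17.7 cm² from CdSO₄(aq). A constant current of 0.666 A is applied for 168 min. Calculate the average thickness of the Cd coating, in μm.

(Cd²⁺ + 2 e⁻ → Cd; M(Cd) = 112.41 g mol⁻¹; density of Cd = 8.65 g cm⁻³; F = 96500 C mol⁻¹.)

Q = I·t = 0.6660 × 10080 = 6713 C; n(e⁻) = 0.06957 mol.
n(Cd) = n(e⁻)/2 = 0.03478 mol, so m = 0.03478 × 112.41 = 3.910 g.
Volume = m/ρ = 3.910 / 8.65 = 0.4520 cm³.
Thickness = V/A = 0.4520 / 17.7 = 0.0255 cm = 255 μm.

255 μm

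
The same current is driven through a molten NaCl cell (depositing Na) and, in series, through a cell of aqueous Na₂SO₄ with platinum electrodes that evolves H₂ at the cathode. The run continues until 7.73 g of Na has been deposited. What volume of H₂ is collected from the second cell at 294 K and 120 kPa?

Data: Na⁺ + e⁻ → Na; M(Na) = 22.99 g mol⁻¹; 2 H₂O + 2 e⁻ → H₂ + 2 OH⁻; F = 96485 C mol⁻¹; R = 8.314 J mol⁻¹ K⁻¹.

n(Na) = 7.73 / 22.99 = 0.3362 mol, so n(e⁻) = 1 × 0.3362 = 0.3362 mol.
The cells are in series, so the same 0.3362 mol of electrons passes through the second cell.
2 H₂O + 2 e⁻ → H₂ + 2 OH⁻ — 2 mol e⁻ per mol H₂, so n(H₂) = 0.3362/2 = 0.1681 mol.
V = nRT/P = (0.1681 × 8.314 × 294) / (120 × 10³) = 0.00342 m³ = 3.42 L.

3.42 L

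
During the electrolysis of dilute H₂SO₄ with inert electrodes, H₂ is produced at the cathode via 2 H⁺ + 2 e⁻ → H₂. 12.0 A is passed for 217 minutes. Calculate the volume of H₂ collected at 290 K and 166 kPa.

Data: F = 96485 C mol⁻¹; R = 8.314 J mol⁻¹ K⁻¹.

Q = I·t = 12.00 A × 13020 s = 156200 C.
n(e⁻) = Q/F = 156200 / 96485 = 1.619 mol.
2 electrons are transferred per H₂ molecule, so n(H₂) = 1.619 / 2 = 0.8097 mol.
V = nRT/P = (0.8097 × 8.314 × 290) / (166 × 10³ Pa) = 0.0118 m³ = 11.8 L.

11.8 L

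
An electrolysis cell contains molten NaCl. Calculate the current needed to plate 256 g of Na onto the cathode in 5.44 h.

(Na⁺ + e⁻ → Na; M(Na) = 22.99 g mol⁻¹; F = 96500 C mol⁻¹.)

n(Na) = 256 / 22.99 = 11.14 mol.
n(e⁻) = 1 × 11.14 = 11.14 mol.
Q = n(e⁻)·F = 11.14 × 96500 = 1075000 C.
I = Q/t = 1075000 / 19584 s = 54.9 A.

54.9 A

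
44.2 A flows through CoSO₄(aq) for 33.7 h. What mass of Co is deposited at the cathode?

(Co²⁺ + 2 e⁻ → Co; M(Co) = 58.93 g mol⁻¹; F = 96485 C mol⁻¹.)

Q = I·t = 44.20 A × 121320 s = 5362000 C.
n(e⁻) = Q/F = 5362000 / 96485 = 55.58 mol.
Co²⁺ + 2 e⁻ → Co, so n(Co) = n(e⁻)/2 = 27.79 mol.
m = n·M = 27.79 × 58.93 = 1640 g.

1640 g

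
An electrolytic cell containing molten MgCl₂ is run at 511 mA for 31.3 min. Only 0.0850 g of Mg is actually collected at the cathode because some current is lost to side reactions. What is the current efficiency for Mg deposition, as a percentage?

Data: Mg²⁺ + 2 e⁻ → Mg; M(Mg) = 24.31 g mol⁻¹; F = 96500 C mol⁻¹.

Q = I·t = 0.5110 × 1878.0 = 959.7 C; n(e⁻) = 959.7/96500 = 0.009945 mol.
Theoretical n(Mg) = n(e⁻)/2 = 0.004972 mol, i.e. m_theo = 0.004972 × 24.31 = 0.1209 g.
Efficiency = m_actual / m_theo = 0.0850 / 0.1209 = 70.3 %.

70.3 %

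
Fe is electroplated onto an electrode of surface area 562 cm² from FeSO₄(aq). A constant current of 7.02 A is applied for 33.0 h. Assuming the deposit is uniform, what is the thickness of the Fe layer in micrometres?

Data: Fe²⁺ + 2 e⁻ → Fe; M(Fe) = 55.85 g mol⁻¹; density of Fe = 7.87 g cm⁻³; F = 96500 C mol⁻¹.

546 μm

Q = I·t = 7.020 × 118800 = 834000 C; n(e⁻) = 8.642 mol.
n(Fe) = n(e⁻)/2 = 4.321 mol, so m = 4.321 × 55.85 = 241.3 g.
Volume = m/ρ = 241.3 / 7.87 = 30.67 cm³.
Thickness = V/A = 30.67 / 562 = 0.0546 cm = 546 μm.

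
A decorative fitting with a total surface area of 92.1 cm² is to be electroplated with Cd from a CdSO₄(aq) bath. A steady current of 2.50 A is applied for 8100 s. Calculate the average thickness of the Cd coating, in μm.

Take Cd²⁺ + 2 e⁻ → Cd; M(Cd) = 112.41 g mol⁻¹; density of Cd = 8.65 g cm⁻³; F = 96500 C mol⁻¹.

Q = I·t = 2.500 × 8100.0 = 20250 C; n(e⁻) = 0.2098 mol.
n(Cd) = n(e⁻)/2 = 0.1049 mol, so m = 0.1049 × 112.41 = 11.79 g.
Volume = m/ρ = 11.79 / 8.65 = 1.364 cm³.
Thickness = V/A = 1.364 / 92.1 = 0.0148 cm = 148 μm.

148 μm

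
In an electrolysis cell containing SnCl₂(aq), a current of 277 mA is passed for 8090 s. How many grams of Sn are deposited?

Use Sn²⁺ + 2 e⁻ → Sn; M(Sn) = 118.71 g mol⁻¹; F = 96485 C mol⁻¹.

1.38 g

Q = I·t = 0.2770 A × 8090.0 s = 2241 C.
n(e⁻) = Q/F = 2241 / 96485 = 0.02323 mol.
Sn²⁺ + 2 e⁻ → Sn, so n(Sn) = n(e⁻)/2 = 0.01161 mol.
m = n·M = 0.01161 × 118.71 = 1.38 g.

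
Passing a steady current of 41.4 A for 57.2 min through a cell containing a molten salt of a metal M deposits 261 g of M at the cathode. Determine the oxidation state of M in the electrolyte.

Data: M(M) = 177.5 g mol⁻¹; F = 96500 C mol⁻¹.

+1

Q = I·t = 41.40 A × 3432.0 s = 142100 C, so n(e⁻) = 142100/96500 = 1.472 mol.
n(M) deposited = 261 / 177.5 = 1.470 mol.
Electrons per atom = n(e⁻)/n(M) = 1.472 / 1.470 = 1.00 ≈ 1, so the ion is M⁺.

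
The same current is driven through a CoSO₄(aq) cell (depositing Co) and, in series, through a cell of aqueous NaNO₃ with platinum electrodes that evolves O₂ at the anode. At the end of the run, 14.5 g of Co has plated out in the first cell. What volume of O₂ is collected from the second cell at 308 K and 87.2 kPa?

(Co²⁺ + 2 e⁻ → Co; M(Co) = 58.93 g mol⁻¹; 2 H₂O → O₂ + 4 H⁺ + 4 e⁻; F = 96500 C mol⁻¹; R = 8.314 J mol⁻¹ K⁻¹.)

3.61 L

n(Co) = 14.5 / 58.93 = 0.2461 mol, so n(e⁻) = 2 × 0.2461 = 0.4921 mol.
The cells are in series, so the same 0.4921 mol of electrons passes through the second cell.
2 H₂O → O₂ + 4 H⁺ + 4 e⁻ — 4 mol e⁻ per mol O₂, so n(O₂) = 0.4921/4 = 0.1230 mol.
V = nRT/P = (0.1230 × 8.314 × 308) / (87.2 × 10³) = 0.00361 m³ = 3.61 L.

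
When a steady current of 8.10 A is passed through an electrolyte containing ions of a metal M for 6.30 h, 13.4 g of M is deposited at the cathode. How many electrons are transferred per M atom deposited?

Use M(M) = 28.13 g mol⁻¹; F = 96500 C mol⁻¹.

4

Q = I·t = 8.100 A × 22680 s = 183700 C, so n(e⁻) = 183700/96500 = 1.904 mol.
n(M) deposited = 13.4 / 28.13 = 0.4764 mol.
Electrons per atom = n(e⁻)/n(M) = 1.904 / 0.4764 = 4.00 ≈ 4, so the ion is M⁴⁺.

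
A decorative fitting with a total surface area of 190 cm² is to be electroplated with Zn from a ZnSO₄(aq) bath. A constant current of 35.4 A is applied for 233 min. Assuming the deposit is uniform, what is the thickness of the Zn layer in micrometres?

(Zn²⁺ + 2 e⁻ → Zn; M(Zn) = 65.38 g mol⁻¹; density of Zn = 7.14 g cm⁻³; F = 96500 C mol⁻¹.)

Q = I·t = 35.40 × 13980 = 494900 C; n(e⁻) = 5.128 mol.
n(Zn) = n(e⁻)/2 = 2.564 mol, so m = 2.564 × 65.38 = 167.6 g.
Volume = m/ρ = 167.6 / 7.14 = 23.48 cm³.
Thickness = V/A = 23.48 / 190 = 0.124 cm = 1240 μm.

1240 μm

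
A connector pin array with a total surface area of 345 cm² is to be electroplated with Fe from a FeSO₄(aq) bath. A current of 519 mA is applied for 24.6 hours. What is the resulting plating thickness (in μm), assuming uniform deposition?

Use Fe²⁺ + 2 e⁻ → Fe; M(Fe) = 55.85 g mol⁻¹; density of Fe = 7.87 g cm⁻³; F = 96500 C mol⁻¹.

49.0 μm

Q = I·t = 0.5190 × 88560 = 45960 C; n(e⁻) = 0.4763 mol.
n(Fe) = n(e⁻)/2 = 0.2381 mol, so m = 0.2381 × 55.85 = 13.30 g.
Volume = m/ρ = 13.30 / 7.87 = 1.690 cm³.
Thickness = V/A = 1.690 / 345 = 0.00490 cm = 49.0 μm.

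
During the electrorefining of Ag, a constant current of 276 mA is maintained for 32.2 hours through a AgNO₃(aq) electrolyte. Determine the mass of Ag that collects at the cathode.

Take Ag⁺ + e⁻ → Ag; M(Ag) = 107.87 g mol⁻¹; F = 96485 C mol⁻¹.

35.8 g

Q = I·t = 0.2760 A × 115920 s = 31990 C.
n(e⁻) = Q/F = 31990 / 96485 = 0.3316 mol.
Ag⁺ + e⁻ → Ag, so n(Ag) = n(e⁻)/1 = 0.3316 mol.
m = n·M = 0.3316 × 107.87 = 35.8 g.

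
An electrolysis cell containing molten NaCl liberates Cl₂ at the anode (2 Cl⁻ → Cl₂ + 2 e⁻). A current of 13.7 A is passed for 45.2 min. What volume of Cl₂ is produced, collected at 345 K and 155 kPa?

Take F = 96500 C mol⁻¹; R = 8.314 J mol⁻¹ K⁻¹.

Q = I·t = 13.70 A × 2712.0 s = 37150 C.
n(e⁻) = Q/F = 37150 / 96500 = 0.3850 mol.
2 electrons are transferred per Cl₂ molecule, so n(Cl₂) = 0.3850 / 2 = 0.1925 mol.
V = nRT/P = (0.1925 × 8.314 × 345) / (155 × 10³ Pa) = 0.00356 m³ = 3.56 L.

3.56 L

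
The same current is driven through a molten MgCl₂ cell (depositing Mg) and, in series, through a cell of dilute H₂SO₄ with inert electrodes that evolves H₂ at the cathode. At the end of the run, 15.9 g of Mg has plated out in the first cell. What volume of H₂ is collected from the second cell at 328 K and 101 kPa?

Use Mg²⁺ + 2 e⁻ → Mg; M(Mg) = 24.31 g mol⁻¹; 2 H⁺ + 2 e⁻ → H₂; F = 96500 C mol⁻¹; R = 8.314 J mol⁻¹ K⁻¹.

n(Mg) = 15.9 / 24.31 = 0.6541 mol, so n(e⁻) = 2 × 0.6541 = 1.308 mol.
The cells are in series, so the same 1.308 mol of electrons passes through the second cell.
2 H⁺ + 2 e⁻ → H₂ — 2 mol e⁻ per mol H₂, so n(H₂) = 1.308/2 = 0.6541 mol.
V = nRT/P = (0.6541 × 8.314 × 328) / (101 × 10³) = 0.0177 m³ = 17.7 L.

17.7 L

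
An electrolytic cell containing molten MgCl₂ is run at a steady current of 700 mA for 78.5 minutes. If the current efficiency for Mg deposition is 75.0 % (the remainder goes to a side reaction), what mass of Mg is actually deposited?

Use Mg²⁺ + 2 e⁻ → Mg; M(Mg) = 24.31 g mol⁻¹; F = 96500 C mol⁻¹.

Q = I·t = 0.7000 × 4710.0 = 3297 C.
n(e⁻) = 3297/96500 = 0.03417 mol; theoretically n(Mg) = 0.03417/2 = 0.01708 mol, m_theo = 0.4153 g.
At 75.0 % efficiency, m_actual = 0.750 × 0.4153 = 0.311 g.

0.311 g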